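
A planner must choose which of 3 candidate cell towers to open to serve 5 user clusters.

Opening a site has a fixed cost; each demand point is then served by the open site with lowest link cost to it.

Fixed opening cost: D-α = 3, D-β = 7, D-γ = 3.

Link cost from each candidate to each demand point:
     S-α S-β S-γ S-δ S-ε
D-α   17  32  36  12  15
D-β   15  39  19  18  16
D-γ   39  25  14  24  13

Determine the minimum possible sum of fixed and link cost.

Open {D-α, D-γ}: assign each demand point to its cheapest open site.
  S-α→D-α 17, S-β→D-γ 25, S-γ→D-γ 14, S-δ→D-α 12, S-ε→D-γ 13
  link cost 81, fixed 6 → total 87.
Compare {D-α, D-β, D-γ}: link cost 79 + fixed 13 = 92.
Compare {D-β, D-γ}: link cost 85 + fixed 10 = 95.
Compare {D-α, D-β}: link cost 93 + fixed 10 = 103.
All other subsets cost ≥ 92. Minimum total cost: 87.

87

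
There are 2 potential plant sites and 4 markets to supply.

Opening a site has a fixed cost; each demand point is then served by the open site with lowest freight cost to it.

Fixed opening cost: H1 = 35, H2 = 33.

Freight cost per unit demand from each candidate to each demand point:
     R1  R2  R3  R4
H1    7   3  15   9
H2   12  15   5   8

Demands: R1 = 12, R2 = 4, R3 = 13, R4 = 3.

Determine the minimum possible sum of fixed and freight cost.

253

Open {H1, H2}: assign each demand point to its cheapest open site.
  R1→H1 12×7=84, R2→H1 4×3=12, R3→H2 13×5=65, R4→H2 3×8=24
  freight cost 185, fixed 68 → total 253.
Compare {H2}: freight cost 293 + fixed 33 = 326.
Compare {H1}: freight cost 318 + fixed 35 = 353.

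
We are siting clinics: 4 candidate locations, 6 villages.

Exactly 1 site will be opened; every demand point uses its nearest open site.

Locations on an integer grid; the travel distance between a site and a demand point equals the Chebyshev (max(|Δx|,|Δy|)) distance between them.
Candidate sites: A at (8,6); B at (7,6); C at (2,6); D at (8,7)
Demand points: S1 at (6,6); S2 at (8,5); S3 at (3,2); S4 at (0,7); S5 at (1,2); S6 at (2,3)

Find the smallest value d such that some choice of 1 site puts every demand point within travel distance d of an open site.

6

Open {C}.
  Farthest demand point is S2 at travel distance 6 (to C); all others are ≤ 6.
With {B} the worst case is 7.
With {A} the worst case is 8.
No size-1 selection achieves below 6.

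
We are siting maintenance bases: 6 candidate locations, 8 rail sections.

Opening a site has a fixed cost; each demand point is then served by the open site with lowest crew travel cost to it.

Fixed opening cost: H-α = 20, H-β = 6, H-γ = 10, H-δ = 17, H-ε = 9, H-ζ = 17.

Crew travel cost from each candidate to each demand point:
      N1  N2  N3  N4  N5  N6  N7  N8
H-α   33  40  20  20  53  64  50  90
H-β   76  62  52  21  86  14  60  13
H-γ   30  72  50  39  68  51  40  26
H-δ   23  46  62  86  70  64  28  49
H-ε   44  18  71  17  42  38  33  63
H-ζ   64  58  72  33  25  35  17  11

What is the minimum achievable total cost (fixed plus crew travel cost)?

Open {H-α, H-β, H-ε, H-ζ}: assign each demand point to its cheapest open site.
  N1→H-α 33, N2→H-ε 18, N3→H-α 20, N4→H-ε 17, N5→H-ζ 25, N6→H-β 14, N7→H-ζ 17, N8→H-ζ 11
  crew travel cost 155, fixed 52 → total 207.
Compare {H-α, H-β, H-γ, H-ε, H-ζ}: crew travel cost 152 + fixed 62 = 214.
Compare {H-α, H-β, H-δ, H-ε, H-ζ}: crew travel cost 145 + fixed 69 = 214.
Compare {H-α, H-ε, H-ζ}: crew travel cost 176 + fixed 46 = 222.
All other subsets cost ≥ 214. Minimum total cost: 207.

207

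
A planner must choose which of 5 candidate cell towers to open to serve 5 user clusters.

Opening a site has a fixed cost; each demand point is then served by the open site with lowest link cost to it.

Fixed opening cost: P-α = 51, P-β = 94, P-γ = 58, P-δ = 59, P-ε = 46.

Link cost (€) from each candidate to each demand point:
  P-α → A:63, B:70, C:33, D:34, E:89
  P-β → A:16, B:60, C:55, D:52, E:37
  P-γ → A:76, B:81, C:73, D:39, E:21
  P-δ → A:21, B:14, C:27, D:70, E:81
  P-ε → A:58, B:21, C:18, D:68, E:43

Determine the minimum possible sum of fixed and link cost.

239

Open {P-γ, P-δ}: assign each demand point to its cheapest open site.
  A→P-δ 21, B→P-δ 14, C→P-δ 27, D→P-γ 39, E→P-γ 21
  link cost 122, fixed 117 → total 239.
Compare {P-ε}: link cost 208 + fixed 46 = 254.
Compare {P-γ, P-ε}: link cost 157 + fixed 104 = 261.
Compare {P-δ, P-ε}: link cost 164 + fixed 105 = 269.
All other subsets cost ≥ 254. Minimum total cost: 239.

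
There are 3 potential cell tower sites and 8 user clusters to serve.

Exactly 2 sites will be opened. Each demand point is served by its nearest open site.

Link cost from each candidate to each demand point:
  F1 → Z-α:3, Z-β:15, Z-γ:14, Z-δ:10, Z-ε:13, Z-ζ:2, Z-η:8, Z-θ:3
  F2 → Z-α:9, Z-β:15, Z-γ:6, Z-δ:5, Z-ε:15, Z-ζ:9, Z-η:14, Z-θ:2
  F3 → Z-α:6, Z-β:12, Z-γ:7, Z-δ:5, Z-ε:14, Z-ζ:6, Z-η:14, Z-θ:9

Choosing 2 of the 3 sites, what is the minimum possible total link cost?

Open {F1, F3}.
  Z-α→F1 3, Z-β→F3 12, Z-γ→F3 7, Z-δ→F3 5, Z-ε→F1 13, Z-ζ→F1 2, Z-η→F1 8, Z-θ→F1 3  ⇒ total 53.
Compare {F1, F2}: total 54.
Compare {F2, F3}: total 65.

53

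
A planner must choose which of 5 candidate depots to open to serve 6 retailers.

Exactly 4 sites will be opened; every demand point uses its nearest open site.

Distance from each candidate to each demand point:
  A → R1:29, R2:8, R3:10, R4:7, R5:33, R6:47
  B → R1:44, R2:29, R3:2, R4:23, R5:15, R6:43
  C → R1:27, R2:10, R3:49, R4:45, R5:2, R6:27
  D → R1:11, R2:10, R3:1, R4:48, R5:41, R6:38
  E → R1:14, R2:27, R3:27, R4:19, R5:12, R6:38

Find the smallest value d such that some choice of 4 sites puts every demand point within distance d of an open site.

Open {A, B, C, D}.
  Farthest demand point is R6 at distance 27 (to C); all others are ≤ 27.
With {A, B, C, E} the worst case is 27.
With {A, C, D, E} the worst case is 27.
No size-4 selection achieves below 27.

27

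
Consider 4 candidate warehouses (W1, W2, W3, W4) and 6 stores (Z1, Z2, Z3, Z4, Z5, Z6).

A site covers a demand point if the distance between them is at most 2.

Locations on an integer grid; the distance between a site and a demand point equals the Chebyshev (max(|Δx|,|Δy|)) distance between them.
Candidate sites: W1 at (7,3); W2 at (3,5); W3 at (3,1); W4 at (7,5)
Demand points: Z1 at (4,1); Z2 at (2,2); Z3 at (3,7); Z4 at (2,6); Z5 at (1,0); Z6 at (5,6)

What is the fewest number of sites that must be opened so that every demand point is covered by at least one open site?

Coverage sets (demand points within 2 of each site):
  W1: {}
  W2: {Z3, Z4, Z6}
  W3: {Z1, Z2, Z5}
  W4: {Z6}
No single site covers all 6 demand points.
But {W2, W3} covers everything, so the minimum is 2.

2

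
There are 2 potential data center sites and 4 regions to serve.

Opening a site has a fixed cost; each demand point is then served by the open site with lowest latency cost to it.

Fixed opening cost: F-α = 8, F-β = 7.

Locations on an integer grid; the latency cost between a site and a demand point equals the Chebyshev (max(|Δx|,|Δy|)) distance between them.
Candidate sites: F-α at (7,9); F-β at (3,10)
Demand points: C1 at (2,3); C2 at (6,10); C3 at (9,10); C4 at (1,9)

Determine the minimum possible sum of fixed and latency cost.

Open {F-α}: assign each demand point to its cheapest open site.
  C1→F-α 6, C2→F-α 1, C3→F-α 2, C4→F-α 6
  latency cost 15, fixed 8 → total 23.
Compare {F-β}: latency cost 18 + fixed 7 = 25.
Compare {F-α, F-β}: latency cost 11 + fixed 15 = 26.

23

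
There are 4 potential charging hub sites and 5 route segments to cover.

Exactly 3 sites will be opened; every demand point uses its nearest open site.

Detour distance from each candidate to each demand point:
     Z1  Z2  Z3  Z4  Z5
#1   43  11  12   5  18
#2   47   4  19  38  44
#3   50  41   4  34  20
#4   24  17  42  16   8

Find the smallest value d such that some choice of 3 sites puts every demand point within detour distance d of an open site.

Open {#1, #2, #4}.
  Farthest demand point is Z1 at detour distance 24 (to #4); all others are ≤ 24.
With {#1, #3, #4} the worst case is 24.
With {#2, #3, #4} the worst case is 24.
No size-3 selection achieves below 24.

24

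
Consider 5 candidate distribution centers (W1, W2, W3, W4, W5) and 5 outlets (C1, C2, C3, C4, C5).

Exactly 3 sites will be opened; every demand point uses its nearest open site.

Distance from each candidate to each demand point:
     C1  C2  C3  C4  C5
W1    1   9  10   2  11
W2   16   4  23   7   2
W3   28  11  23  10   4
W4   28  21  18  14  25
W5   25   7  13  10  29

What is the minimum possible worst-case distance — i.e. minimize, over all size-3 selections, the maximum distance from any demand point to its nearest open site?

10

Open {W1, W2, W3}.
  Farthest demand point is C3 at distance 10 (to W1); all others are ≤ 10.
With {W1, W2, W4} the worst case is 10.
With {W1, W2, W5} the worst case is 10.
No size-3 selection achieves below 10.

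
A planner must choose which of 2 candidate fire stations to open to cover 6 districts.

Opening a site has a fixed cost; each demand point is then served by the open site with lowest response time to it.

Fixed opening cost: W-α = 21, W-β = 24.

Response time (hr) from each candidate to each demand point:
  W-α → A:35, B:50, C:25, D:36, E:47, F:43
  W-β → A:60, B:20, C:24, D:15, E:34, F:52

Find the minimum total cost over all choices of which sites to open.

216

Open {W-α, W-β}: assign each demand point to its cheapest open site.
  A→W-α 35, B→W-β 20, C→W-β 24, D→W-β 15, E→W-β 34, F→W-α 43
  response time 171, fixed 45 → total 216.
Compare {W-β}: response time 205 + fixed 24 = 229.
Compare {W-α}: response time 236 + fixed 21 = 257.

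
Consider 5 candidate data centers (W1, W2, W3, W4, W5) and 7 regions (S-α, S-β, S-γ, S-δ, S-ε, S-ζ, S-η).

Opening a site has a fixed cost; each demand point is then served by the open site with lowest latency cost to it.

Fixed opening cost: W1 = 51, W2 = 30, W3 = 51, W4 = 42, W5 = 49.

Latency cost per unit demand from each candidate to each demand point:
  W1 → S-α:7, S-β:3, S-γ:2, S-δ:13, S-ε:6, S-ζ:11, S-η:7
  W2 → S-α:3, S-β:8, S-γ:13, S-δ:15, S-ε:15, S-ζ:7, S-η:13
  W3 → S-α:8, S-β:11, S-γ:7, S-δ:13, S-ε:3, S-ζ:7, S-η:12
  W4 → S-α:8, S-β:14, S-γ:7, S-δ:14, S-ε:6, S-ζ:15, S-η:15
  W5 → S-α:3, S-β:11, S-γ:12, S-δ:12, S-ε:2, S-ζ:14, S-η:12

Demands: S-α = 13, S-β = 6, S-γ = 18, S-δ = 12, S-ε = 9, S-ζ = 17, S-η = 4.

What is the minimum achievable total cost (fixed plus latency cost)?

531

Open {W1, W2}: assign each demand point to its cheapest open site.
  S-α→W2 13×3=39, S-β→W1 6×3=18, S-γ→W1 18×2=36, S-δ→W1 12×13=156, S-ε→W1 9×6=54, S-ζ→W2 17×7=119, S-η→W1 4×7=28
  latency cost 450, fixed 81 → total 531.
Compare {W1, W2, W5}: latency cost 402 + fixed 130 = 532.
Compare {W1, W3, W5}: latency cost 402 + fixed 151 = 553.
Compare {W1, W2, W3}: latency cost 423 + fixed 132 = 555.
All other subsets cost ≥ 532. Minimum total cost: 531.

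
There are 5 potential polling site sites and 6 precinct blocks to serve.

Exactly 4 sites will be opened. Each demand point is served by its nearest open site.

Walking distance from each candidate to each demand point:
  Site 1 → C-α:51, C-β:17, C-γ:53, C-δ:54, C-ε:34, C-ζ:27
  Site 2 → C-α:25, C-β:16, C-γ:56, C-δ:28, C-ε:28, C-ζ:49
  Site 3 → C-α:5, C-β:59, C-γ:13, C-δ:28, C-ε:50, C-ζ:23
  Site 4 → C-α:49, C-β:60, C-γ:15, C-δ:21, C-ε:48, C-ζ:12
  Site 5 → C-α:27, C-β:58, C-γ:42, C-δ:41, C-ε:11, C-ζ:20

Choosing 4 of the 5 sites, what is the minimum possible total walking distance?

78

Open {Site 2, Site 3, Site 4, Site 5}.
  C-α→Site 3 5, C-β→Site 2 16, C-γ→Site 3 13, C-δ→Site 4 21, C-ε→Site 5 11, C-ζ→Site 4 12  ⇒ total 78.
Compare {Site 1, Site 3, Site 4, Site 5}: total 79.
Compare {Site 1, Site 2, Site 3, Site 5}: total 93.
No size-4 selection does better; minimum is 78.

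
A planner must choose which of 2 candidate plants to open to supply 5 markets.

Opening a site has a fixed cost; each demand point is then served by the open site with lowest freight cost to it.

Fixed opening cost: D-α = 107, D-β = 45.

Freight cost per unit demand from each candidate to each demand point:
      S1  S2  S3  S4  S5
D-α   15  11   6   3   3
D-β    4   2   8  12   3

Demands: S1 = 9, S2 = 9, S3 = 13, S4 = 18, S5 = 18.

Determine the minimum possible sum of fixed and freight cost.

Open {D-α, D-β}: assign each demand point to its cheapest open site.
  S1→D-β 9×4=36, S2→D-β 9×2=18, S3→D-α 13×6=78, S4→D-α 18×3=54, S5→D-α 18×3=54
  freight cost 240, fixed 152 → total 392.
Compare {D-β}: freight cost 428 + fixed 45 = 473.
Compare {D-α}: freight cost 420 + fixed 107 = 527.

392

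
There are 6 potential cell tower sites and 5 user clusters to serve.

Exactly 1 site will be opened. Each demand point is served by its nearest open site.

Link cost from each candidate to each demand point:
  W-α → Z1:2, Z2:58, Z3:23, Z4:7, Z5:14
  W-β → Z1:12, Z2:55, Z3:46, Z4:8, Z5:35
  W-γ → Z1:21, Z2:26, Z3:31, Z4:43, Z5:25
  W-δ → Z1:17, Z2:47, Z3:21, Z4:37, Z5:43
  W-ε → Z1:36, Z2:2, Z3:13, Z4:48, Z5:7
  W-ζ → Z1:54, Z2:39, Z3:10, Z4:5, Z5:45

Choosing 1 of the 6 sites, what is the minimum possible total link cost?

104

Open {W-α}.
  Z1→W-α 2, Z2→W-α 58, Z3→W-α 23, Z4→W-α 7, Z5→W-α 14  ⇒ total 104.
Compare {W-ε}: total 106.
Compare {W-γ}: total 146.
No size-1 selection does better; minimum is 104.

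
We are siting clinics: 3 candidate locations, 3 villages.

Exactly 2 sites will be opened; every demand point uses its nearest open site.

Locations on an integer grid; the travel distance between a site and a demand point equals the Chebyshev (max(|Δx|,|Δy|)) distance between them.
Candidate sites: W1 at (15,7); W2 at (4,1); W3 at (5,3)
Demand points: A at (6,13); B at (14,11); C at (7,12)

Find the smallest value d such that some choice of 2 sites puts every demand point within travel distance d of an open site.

9

Open {W1, W2}.
  Farthest demand point is A at travel distance 9 (to W1); all others are ≤ 9.
With {W1, W3} the worst case is 9.
With {W2, W3} the worst case is 10.
No size-2 selection achieves below 9.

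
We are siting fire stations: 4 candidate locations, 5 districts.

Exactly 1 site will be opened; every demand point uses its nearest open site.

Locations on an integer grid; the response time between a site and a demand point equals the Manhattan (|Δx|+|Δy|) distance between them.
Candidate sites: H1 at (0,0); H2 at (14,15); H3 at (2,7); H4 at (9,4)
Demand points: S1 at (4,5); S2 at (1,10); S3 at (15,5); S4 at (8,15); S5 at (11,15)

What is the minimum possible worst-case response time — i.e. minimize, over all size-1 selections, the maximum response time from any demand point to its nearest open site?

Open {H4}.
  Farthest demand point is S2 at response time 14 (to H4); all others are ≤ 14.
With {H3} the worst case is 17.
With {H2} the worst case is 20.
No size-1 selection achieves below 14.

14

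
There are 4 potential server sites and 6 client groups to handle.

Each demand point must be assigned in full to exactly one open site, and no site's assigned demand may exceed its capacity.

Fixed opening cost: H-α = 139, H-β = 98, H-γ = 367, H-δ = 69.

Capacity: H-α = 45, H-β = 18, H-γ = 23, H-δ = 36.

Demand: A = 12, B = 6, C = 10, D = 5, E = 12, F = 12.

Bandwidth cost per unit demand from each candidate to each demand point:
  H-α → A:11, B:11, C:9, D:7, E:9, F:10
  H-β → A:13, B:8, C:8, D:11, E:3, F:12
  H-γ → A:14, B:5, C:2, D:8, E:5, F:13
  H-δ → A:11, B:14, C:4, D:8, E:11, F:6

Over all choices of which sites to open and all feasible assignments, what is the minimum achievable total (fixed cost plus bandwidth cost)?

661

Open {H-α, H-δ}; cheapest assignment that respects the capacities:
  H-α (cap 45, load 35): A, B, D, E — cost 12×11 + 6×11 + 5×7 + 12×9 = 341
  H-δ (cap 36, load 22): C, F — cost 10×4 + 12×6 = 112
  Shipping 453, fixed 208 → total 661.
  Any other capacity-feasible assignment to {H-α, H-δ} ships for at least 453.
Compare {H-α, H-β, H-δ}: its best feasible assignment gives total 669.
Compare {H-α, H-β}: its best feasible assignment gives total 698.
Every other set of open sites that can feasibly serve all demand totals ≥ 669 even under its best assignment. Minimum: 661.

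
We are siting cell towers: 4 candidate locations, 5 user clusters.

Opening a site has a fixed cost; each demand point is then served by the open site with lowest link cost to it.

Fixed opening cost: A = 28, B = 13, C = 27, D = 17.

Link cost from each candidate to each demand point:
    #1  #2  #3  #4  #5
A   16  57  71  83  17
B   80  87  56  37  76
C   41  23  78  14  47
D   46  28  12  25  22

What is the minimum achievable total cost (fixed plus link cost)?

Open {A, D}: assign each demand point to its cheapest open site.
  #1→A 16, #2→D 28, #3→D 12, #4→D 25, #5→A 17
  link cost 98, fixed 45 → total 143.
Compare {D}: link cost 133 + fixed 17 = 150.
Compare {A, C, D}: link cost 82 + fixed 72 = 154.
Compare {C, D}: link cost 112 + fixed 44 = 156.
All other subsets cost ≥ 150. Minimum total cost: 143.

143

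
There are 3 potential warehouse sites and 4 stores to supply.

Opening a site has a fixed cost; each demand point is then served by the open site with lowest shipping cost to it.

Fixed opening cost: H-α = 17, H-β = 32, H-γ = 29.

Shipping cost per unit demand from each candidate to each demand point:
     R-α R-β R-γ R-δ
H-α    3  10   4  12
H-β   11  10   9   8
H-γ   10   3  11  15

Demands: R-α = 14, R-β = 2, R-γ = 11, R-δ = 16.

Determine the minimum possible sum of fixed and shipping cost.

Open {H-α, H-β}: assign each demand point to its cheapest open site.
  R-α→H-α 14×3=42, R-β→H-α 2×10=20, R-γ→H-α 11×4=44, R-δ→H-β 16×8=128
  shipping cost 234, fixed 49 → total 283.
Compare {H-α, H-β, H-γ}: shipping cost 220 + fixed 78 = 298.
Compare {H-α}: shipping cost 298 + fixed 17 = 315.
Compare {H-α, H-γ}: shipping cost 284 + fixed 46 = 330.
All other subsets cost ≥ 298. Minimum total cost: 283.

283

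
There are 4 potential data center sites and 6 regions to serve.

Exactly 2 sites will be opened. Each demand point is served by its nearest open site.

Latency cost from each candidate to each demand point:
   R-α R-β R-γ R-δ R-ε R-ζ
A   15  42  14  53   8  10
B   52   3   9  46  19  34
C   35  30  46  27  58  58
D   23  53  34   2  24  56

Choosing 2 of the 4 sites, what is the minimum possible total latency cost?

Open {B, D}.
  R-α→D 23, R-β→B 3, R-γ→B 9, R-δ→D 2, R-ε→B 19, R-ζ→B 34  ⇒ total 90.
Compare {A, B}: total 91.
Compare {A, D}: total 91.
No size-2 selection does better; minimum is 90.

90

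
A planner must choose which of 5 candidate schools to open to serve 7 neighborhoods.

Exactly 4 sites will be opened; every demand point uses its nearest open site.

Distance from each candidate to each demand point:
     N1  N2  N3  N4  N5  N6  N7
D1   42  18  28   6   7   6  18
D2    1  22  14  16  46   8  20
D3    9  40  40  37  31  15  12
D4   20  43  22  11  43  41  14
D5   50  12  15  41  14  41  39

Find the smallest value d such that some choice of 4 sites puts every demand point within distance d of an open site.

Open {D1, D2, D3, D5}.
  Farthest demand point is N3 at distance 14 (to D2); all others are ≤ 14.
With {D1, D2, D4, D5} the worst case is 14.
With {D2, D3, D4, D5} the worst case is 14.
No size-4 selection achieves below 14.

14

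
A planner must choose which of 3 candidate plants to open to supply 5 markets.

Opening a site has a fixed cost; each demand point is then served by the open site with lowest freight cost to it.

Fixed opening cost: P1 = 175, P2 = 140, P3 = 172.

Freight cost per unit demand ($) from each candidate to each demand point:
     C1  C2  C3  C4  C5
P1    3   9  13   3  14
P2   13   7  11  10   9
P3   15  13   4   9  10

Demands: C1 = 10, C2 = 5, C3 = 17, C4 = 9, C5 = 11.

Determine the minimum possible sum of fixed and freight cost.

Open {P1, P3}: assign each demand point to its cheapest open site.
  C1→P1 10×3=30, C2→P1 5×9=45, C3→P3 17×4=68, C4→P1 9×3=27, C5→P3 11×10=110
  freight cost 280, fixed 347 → total 627.
Compare {P3}: freight cost 474 + fixed 172 = 646.
Compare {P1}: freight cost 477 + fixed 175 = 652.
Compare {P2}: freight cost 541 + fixed 140 = 681.
All other subsets cost ≥ 646. Minimum total cost: 627.

627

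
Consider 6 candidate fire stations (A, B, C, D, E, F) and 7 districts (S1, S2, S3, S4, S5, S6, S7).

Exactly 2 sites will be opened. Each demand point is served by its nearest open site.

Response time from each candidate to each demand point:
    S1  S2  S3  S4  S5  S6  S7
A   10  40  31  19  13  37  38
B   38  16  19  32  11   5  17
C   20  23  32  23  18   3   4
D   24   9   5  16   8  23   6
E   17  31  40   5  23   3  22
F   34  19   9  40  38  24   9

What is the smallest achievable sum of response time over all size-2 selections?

Open {D, E}.
  S1→E 17, S2→D 9, S3→D 5, S4→E 5, S5→D 8, S6→E 3, S7→D 6  ⇒ total 53.
Compare {C, D}: total 65.
Compare {B, D}: total 73.
No size-2 selection does better; minimum is 53.

53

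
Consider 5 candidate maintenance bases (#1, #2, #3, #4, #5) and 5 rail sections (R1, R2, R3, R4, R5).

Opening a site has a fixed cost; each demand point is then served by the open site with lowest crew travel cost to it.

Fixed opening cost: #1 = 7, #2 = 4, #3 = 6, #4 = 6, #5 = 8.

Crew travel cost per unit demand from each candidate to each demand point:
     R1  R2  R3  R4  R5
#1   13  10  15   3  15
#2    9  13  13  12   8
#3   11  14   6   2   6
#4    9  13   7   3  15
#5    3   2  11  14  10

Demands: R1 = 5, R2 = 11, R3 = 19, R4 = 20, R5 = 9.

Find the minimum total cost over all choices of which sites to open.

Open {#3, #5}: assign each demand point to its cheapest open site.
  R1→#5 5×3=15, R2→#5 11×2=22, R3→#3 19×6=114, R4→#3 20×2=40, R5→#3 9×6=54
  crew travel cost 245, fixed 14 → total 259.
Compare {#2, #3, #5}: crew travel cost 245 + fixed 18 = 263.
Compare {#3, #4, #5}: crew travel cost 245 + fixed 20 = 265.
Compare {#1, #3, #5}: crew travel cost 245 + fixed 21 = 266.
All other subsets cost ≥ 263. Minimum total cost: 259.

259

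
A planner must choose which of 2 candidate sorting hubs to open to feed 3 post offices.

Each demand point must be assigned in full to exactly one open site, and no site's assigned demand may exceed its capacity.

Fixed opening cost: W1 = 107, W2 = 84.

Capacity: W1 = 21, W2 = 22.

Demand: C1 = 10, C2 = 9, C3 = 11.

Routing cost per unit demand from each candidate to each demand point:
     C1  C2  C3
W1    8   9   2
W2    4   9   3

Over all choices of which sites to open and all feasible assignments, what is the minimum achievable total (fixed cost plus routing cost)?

Open {W1, W2}; cheapest assignment that respects the capacities:
  W1 (cap 21, load 20): C2, C3 — cost 9×9 + 11×2 = 103
  W2 (cap 22, load 10): C1 — cost 10×4 = 40
  Shipping 143, fixed 191 → total 334.
  Any other capacity-feasible assignment to {W1, W2} ships for at least 143.
Total demand is 30 and no other set of sites has combined capacity ≥ 30, so {W1, W2} is the only feasible choice of open sites. Minimum: 334.

334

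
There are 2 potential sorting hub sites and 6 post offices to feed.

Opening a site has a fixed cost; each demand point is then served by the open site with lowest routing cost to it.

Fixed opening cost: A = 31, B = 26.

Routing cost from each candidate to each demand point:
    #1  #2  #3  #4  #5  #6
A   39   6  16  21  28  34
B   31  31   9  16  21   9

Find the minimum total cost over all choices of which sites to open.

Open {B}: assign each demand point to its cheapest open site.
  #1→B 31, #2→B 31, #3→B 9, #4→B 16, #5→B 21, #6→B 9
  routing cost 117, fixed 26 → total 143.
Compare {A, B}: routing cost 92 + fixed 57 = 149.
Compare {A}: routing cost 144 + fixed 31 = 175.

143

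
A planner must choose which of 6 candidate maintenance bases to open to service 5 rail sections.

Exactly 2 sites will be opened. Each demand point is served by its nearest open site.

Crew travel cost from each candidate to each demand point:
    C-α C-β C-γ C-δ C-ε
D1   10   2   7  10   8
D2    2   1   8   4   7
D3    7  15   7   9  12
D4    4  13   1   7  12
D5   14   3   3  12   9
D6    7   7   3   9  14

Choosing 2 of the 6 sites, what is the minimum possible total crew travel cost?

15

Open {D2, D4}.
  C-α→D2 2, C-β→D2 1, C-γ→D4 1, C-δ→D2 4, C-ε→D2 7  ⇒ total 15.
Compare {D2, D5}: total 17.
Compare {D2, D6}: total 17.
No size-2 selection does better; minimum is 15.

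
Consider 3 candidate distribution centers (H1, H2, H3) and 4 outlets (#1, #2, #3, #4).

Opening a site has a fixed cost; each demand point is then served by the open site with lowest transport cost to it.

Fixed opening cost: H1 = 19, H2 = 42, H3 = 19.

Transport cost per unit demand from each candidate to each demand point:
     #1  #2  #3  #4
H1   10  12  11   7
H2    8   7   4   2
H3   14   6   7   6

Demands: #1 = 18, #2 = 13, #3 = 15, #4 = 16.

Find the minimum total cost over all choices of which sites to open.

Open {H2}: assign each demand point to its cheapest open site.
  #1→H2 18×8=144, #2→H2 13×7=91, #3→H2 15×4=60, #4→H2 16×2=32
  transport cost 327, fixed 42 → total 369.
Compare {H2, H3}: transport cost 314 + fixed 61 = 375.
Compare {H1, H2}: transport cost 327 + fixed 61 = 388.
Compare {H1, H2, H3}: transport cost 314 + fixed 80 = 394.
All other subsets cost ≥ 375. Minimum total cost: 369.

369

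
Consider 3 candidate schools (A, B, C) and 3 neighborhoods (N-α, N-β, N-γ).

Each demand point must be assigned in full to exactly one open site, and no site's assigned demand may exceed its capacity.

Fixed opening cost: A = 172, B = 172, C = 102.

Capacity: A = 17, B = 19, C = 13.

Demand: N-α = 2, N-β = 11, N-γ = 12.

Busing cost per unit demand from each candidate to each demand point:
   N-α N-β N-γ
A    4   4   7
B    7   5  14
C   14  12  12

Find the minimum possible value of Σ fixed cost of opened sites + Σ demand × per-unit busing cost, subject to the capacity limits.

470

Open {A, C}; cheapest assignment that respects the capacities:
  A (cap 17, load 13): N-α, N-β — cost 2×4 + 11×4 = 52
  C (cap 13, load 12): N-γ — cost 12×12 = 144
  Shipping 196, fixed 274 → total 470.
  Any other capacity-feasible assignment to {A, C} ships for at least 196.
Compare {B, C}: its best feasible assignment gives total 487.
Compare {A, B}: its best feasible assignment gives total 491.
Every other set of open sites that can feasibly serve all demand totals ≥ 487 even under its best assignment. Minimum: 470.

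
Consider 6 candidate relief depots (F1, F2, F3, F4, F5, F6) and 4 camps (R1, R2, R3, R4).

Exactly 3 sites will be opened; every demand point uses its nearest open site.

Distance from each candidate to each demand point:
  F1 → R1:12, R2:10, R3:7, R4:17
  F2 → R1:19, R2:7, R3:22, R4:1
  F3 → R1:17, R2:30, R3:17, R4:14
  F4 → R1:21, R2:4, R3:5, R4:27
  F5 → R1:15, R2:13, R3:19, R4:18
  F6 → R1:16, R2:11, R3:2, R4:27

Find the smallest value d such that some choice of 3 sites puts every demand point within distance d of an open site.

12

Open {F1, F2, F3}.
  Farthest demand point is R1 at distance 12 (to F1); all others are ≤ 12.
With {F1, F2, F4} the worst case is 12.
With {F1, F2, F5} the worst case is 12.
No size-3 selection achieves below 12.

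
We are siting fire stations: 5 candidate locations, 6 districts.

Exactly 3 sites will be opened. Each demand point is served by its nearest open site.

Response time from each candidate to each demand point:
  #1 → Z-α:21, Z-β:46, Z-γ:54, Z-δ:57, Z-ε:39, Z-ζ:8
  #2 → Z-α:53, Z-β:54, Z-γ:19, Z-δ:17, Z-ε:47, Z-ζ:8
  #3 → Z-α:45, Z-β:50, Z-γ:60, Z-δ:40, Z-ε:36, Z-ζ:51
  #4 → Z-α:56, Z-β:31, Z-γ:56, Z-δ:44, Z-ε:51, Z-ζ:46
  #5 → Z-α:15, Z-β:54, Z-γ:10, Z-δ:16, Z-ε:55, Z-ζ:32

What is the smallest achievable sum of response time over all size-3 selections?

119

Open {#1, #4, #5}.
  Z-α→#5 15, Z-β→#4 31, Z-γ→#5 10, Z-δ→#5 16, Z-ε→#1 39, Z-ζ→#1 8  ⇒ total 119.
Compare {#2, #4, #5}: total 127.
Compare {#1, #3, #5}: total 131.
No size-3 selection does better; minimum is 119.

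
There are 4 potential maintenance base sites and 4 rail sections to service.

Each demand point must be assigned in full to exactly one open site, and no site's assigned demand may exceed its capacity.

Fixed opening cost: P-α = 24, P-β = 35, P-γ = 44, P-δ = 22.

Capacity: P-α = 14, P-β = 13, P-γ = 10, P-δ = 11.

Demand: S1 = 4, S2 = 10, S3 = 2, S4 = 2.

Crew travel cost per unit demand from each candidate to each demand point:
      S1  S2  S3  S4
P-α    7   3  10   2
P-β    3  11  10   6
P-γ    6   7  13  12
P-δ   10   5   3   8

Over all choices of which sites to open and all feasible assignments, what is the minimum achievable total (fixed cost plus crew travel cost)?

Open {P-α, P-β}; cheapest assignment that respects the capacities:
  P-α (cap 14, load 14): S2, S3, S4 — cost 10×3 + 2×10 + 2×2 = 54
  P-β (cap 13, load 4): S1 — cost 4×3 = 12
  Shipping 66, fixed 59 → total 125.
  Any other capacity-feasible assignment to {P-α, P-β} ships for at least 66.
Compare {P-α, P-δ}: its best feasible assignment gives total 126.
Compare {P-α, P-β, P-δ}: its best feasible assignment gives total 133.
Every other set of open sites that can feasibly serve all demand totals ≥ 126 even under its best assignment. Minimum: 125.

125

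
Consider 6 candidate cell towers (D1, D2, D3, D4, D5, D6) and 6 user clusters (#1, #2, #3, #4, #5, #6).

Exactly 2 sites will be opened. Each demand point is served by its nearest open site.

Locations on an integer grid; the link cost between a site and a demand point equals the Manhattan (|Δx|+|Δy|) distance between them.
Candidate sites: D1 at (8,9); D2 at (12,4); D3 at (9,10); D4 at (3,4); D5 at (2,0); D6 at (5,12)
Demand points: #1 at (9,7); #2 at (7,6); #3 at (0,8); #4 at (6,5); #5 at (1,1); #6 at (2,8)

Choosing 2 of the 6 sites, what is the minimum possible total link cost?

28

Open {D1, D4}.
  #1→D1 3, #2→D1 4, #3→D4 7, #4→D4 4, #5→D4 5, #6→D4 5  ⇒ total 28.
Compare {D3, D4}: total 30.
Compare {D1, D5}: total 31.
No size-2 selection does better; minimum is 28.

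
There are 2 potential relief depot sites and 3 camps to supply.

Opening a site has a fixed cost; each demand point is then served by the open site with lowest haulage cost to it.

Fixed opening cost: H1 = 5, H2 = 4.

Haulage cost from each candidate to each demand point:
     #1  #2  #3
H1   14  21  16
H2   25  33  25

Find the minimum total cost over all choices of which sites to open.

Open {H1}: assign each demand point to its cheapest open site.
  #1→H1 14, #2→H1 21, #3→H1 16
  haulage cost 51, fixed 5 → total 56.
Compare {H1, H2}: haulage cost 51 + fixed 9 = 60.
Compare {H2}: haulage cost 83 + fixed 4 = 87.

56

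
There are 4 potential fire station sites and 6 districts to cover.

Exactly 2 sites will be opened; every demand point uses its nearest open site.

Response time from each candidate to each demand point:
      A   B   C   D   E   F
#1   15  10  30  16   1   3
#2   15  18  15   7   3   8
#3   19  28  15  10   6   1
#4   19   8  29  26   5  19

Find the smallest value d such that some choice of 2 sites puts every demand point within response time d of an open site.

Open {#1, #2}.
  Farthest demand point is A at response time 15 (to #1); all others are ≤ 15.
With {#1, #3} the worst case is 15.
With {#2, #4} the worst case is 15.
No size-2 selection achieves below 15.

15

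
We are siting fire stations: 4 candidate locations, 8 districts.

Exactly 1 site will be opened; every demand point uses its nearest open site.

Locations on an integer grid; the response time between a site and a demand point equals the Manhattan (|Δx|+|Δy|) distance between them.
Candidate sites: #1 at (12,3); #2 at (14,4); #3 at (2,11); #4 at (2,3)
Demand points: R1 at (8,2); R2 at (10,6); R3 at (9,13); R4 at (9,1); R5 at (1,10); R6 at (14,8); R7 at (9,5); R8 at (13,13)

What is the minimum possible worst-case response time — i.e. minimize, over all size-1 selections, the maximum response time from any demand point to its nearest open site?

17

Open {#3}.
  Farthest demand point is R4 at response time 17 (to #3); all others are ≤ 17.
With {#1} the worst case is 18.
With {#2} the worst case is 19.
No size-1 selection achieves below 17.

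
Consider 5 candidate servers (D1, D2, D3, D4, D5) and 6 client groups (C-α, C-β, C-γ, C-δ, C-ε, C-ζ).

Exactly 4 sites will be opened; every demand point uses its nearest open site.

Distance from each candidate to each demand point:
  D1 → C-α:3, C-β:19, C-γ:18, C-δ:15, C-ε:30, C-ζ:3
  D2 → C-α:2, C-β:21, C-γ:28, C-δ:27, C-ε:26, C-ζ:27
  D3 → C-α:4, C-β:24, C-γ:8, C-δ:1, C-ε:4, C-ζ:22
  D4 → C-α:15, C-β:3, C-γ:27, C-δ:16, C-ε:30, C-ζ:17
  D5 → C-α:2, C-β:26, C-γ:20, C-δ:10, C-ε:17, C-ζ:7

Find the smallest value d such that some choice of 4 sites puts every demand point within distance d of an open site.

Open {D1, D2, D3, D4}.
  Farthest demand point is C-γ at distance 8 (to D3); all others are ≤ 8.
With {D1, D3, D4, D5} the worst case is 8.
With {D2, D3, D4, D5} the worst case is 8.
No size-4 selection achieves below 8.

8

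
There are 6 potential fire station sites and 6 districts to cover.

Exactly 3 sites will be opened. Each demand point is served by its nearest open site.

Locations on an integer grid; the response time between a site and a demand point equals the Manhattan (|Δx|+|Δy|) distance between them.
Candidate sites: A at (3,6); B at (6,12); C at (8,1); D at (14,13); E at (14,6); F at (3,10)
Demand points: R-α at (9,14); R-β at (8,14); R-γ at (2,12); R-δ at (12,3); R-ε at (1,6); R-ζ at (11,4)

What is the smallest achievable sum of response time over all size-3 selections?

25

Open {A, B, E}.
  R-α→B 5, R-β→B 4, R-γ→B 4, R-δ→E 5, R-ε→A 2, R-ζ→E 5  ⇒ total 25.
Compare {A, B, C}: total 27.
Compare {B, E, F}: total 28.
No size-3 selection does better; minimum is 25.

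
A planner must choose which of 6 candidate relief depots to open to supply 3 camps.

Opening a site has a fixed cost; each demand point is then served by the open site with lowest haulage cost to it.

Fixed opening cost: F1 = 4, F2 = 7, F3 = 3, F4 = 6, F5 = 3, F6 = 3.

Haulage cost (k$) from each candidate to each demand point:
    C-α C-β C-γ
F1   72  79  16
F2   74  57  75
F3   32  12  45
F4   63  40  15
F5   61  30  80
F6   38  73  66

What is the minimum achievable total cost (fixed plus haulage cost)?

Open {F1, F3}: assign each demand point to its cheapest open site.
  C-α→F3 32, C-β→F3 12, C-γ→F1 16
  haulage cost 60, fixed 7 → total 67.
Compare {F3, F4}: haulage cost 59 + fixed 9 = 68.
Compare {F1, F3, F5}: haulage cost 60 + fixed 10 = 70.
Compare {F1, F3, F6}: haulage cost 60 + fixed 10 = 70.
All other subsets cost ≥ 68. Minimum total cost: 67.

67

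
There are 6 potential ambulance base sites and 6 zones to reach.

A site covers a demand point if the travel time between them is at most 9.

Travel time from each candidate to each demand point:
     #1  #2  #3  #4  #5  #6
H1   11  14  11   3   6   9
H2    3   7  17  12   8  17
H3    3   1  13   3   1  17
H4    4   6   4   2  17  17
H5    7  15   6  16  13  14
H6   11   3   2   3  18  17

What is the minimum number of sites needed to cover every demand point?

Coverage sets (demand points within 9 of each site):
  H1: {#4, #5, #6}
  H2: {#1, #2, #5}
  H3: {#1, #2, #4, #5}
  H4: {#1, #2, #3, #4}
  H5: {#1, #3}
  H6: {#2, #3, #4}
No single site covers all 6 demand points.
But {H1, H4} covers everything, so the minimum is 2.

2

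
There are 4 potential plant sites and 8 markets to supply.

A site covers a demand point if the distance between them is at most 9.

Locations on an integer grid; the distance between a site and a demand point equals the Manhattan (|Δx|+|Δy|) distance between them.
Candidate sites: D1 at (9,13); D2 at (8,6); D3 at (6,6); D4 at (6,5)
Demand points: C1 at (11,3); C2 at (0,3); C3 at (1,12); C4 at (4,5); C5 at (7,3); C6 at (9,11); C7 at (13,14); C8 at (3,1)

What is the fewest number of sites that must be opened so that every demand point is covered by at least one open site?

2

Coverage sets (demand points within 9 of each site):
  D1: {C3, C6, C7}
  D2: {C1, C4, C5, C6}
  D3: {C1, C2, C4, C5, C6, C8}
  D4: {C1, C2, C4, C5, C6, C8}
No single site covers all 8 demand points.
But {D1, D3} covers everything, so the minimum is 2.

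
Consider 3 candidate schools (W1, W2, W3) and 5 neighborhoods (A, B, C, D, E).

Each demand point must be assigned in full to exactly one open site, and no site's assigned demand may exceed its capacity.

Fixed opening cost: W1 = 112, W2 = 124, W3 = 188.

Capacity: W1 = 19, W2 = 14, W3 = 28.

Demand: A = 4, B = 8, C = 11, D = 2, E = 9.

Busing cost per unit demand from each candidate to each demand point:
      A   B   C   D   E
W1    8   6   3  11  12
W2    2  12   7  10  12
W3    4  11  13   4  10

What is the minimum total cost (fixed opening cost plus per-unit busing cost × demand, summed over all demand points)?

Open {W1, W3}; cheapest assignment that respects the capacities:
  W1 (cap 19, load 19): B, C — cost 8×6 + 11×3 = 81
  W3 (cap 28, load 15): A, D, E — cost 4×4 + 2×4 + 9×10 = 114
  Shipping 195, fixed 300 → total 495.
  Any other capacity-feasible assignment to {W1, W3} ships for at least 195.
Compare {W2, W3}: its best feasible assignment gives total 591.
Compare {W1, W2, W3}: its best feasible assignment gives total 611.
Every other set of open sites that can feasibly serve all demand totals ≥ 591 even under its best assignment. Minimum: 495.

495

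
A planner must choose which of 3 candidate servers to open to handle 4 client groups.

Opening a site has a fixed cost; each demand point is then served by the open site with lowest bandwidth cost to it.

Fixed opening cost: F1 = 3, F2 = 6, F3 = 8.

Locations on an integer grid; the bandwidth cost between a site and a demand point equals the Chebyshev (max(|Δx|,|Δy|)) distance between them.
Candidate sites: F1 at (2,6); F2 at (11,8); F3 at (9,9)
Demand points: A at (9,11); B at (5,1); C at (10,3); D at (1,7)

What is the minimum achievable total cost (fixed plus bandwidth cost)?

Open {F1, F2}: assign each demand point to its cheapest open site.
  A→F2 3, B→F1 5, C→F2 5, D→F1 1
  bandwidth cost 14, fixed 9 → total 23.
Compare {F1}: bandwidth cost 21 + fixed 3 = 24.
Compare {F1, F3}: bandwidth cost 14 + fixed 11 = 25.
Compare {F1, F2, F3}: bandwidth cost 13 + fixed 17 = 30.
All other subsets cost ≥ 24. Minimum total cost: 23.

23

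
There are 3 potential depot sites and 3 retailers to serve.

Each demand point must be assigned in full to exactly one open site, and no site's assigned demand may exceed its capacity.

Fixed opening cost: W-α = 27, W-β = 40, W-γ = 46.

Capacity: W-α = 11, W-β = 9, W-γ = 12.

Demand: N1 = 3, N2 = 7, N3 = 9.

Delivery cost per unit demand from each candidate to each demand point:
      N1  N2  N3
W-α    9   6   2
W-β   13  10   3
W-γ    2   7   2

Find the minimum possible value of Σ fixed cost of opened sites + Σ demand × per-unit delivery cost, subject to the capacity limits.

Open {W-α, W-γ}; cheapest assignment that respects the capacities:
  W-α (cap 11, load 7): N2 — cost 7×6 = 42
  W-γ (cap 12, load 12): N1, N3 — cost 3×2 + 9×2 = 24
  Shipping 66, fixed 73 → total 139.
  Any other capacity-feasible assignment to {W-α, W-γ} ships for at least 66.
Compare {W-α, W-β}: its best feasible assignment gives total 163.
Compare {W-β, W-γ}: its best feasible assignment gives total 168.
Every other set of open sites that can feasibly serve all demand totals ≥ 163 even under its best assignment. Minimum: 139.

139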